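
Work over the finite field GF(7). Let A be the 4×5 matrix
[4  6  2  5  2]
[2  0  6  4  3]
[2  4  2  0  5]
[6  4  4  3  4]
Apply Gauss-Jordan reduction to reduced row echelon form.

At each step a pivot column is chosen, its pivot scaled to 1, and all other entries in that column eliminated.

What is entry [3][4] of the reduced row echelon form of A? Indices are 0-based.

M[3][4] = 0

step 1: normalize row 0 (÷4) = (1, 5, 4, 3, 4)
  row 1: subtract 2×row0 = (0, 4, 5, 5, 2)
  row 2: subtract 2×row0 = (0, 1, 1, 1, 4)
  row 3: subtract 6×row0 = (0, 2, 1, 6, 1)
step 2: normalize row 1 (÷4) = (0, 1, 3, 3, 4)
  row 0: subtract 5×row1 = (1, 0, 3, 2, 5)
  row 2: subtract 1×row1 = (0, 0, 5, 5, 0)
  row 3: subtract 2×row1 = (0, 0, 2, 0, 0)
step 3: normalize row 2 (÷5) = (0, 0, 1, 1, 0)
  row 0: subtract 3×row2 = (1, 0, 0, 6, 5)
  row 1: subtract 3×row2 = (0, 1, 0, 0, 4)
  row 3: subtract 2×row2 = (0, 0, 0, 5, 0)
step 4: normalize row 3 (÷5) = (0, 0, 0, 1, 0)
  row 0: subtract 6×row3 = (1, 0, 0, 0, 5)
  row 2: subtract 1×row3 = (0, 0, 1, 0, 0)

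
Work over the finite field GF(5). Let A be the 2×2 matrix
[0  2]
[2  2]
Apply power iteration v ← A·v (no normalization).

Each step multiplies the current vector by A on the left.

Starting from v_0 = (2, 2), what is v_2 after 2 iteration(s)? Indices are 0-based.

v_2 = (1, 4)

v_0 = (2, 2).
v_1 = A·v_0 = (4, 3).
v_2 = A·v_1 = (1, 4).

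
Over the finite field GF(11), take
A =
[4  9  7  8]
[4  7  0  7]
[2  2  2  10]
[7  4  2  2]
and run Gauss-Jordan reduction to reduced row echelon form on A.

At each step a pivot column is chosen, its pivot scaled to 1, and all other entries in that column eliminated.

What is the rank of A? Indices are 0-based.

rank = 4

step 1: normalize row 0 (÷4) = (1, 5, 10, 2)
  row 1: subtract 4×row0 = (0, 9, 4, 10)
  row 2: subtract 2×row0 = (0, 3, 4, 6)
  row 3: subtract 7×row0 = (0, 2, 9, 10)
step 2: normalize row 1 (÷9) = (0, 1, 9, 6)
  row 0: subtract 5×row1 = (1, 0, 9, 5)
  row 2: subtract 3×row1 = (0, 0, 10, 10)
  row 3: subtract 2×row1 = (0, 0, 2, 9)
step 3: normalize row 2 (÷10) = (0, 0, 1, 1)
  row 0: subtract 9×row2 = (1, 0, 0, 7)
  row 1: subtract 9×row2 = (0, 1, 0, 8)
  row 3: subtract 2×row2 = (0, 0, 0, 7)
step 4: normalize row 3 (÷7) = (0, 0, 0, 1)
  row 0: subtract 7×row3 = (1, 0, 0, 0)
  row 1: subtract 8×row3 = (0, 1, 0, 0)
  row 2: subtract 1×row3 = (0, 0, 1, 0)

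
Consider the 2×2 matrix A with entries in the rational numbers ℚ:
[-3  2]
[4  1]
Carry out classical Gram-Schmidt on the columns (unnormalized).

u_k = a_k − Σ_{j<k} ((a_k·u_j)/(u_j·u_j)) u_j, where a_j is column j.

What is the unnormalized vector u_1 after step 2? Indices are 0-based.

Step 1: u_0 = a_0 = (-3, 4).
Step 2: u_1 = a_1 − (-2/25)·u_0 = (44/25, 33/25).

u_1 = (44/25, 33/25)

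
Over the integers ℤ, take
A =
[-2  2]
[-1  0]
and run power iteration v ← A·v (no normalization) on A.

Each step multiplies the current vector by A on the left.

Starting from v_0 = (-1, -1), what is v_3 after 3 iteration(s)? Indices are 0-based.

v_0 = (-1, -1).
v_1 = A·v_0 = (0, 1).
v_2 = A·v_1 = (2, 0).
v_3 = A·v_2 = (-4, -2).

v_3 = (-4, -2)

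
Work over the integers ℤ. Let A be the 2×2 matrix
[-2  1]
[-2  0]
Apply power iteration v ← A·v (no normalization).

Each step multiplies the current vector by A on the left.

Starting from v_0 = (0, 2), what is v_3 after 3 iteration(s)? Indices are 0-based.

v_0 = (0, 2).
v_1 = A·v_0 = (2, 0).
v_2 = A·v_1 = (-4, -4).
v_3 = A·v_2 = (4, 8).

v_3 = (4, 8)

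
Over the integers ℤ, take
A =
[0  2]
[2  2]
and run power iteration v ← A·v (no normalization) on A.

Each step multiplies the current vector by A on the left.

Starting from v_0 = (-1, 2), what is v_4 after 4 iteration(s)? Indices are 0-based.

v_4 = (64, 112)

v_0 = (-1, 2).
v_1 = A·v_0 = (4, 2).
v_2 = A·v_1 = (4, 12).
v_3 = A·v_2 = (24, 32).
v_4 = A·v_3 = (64, 112).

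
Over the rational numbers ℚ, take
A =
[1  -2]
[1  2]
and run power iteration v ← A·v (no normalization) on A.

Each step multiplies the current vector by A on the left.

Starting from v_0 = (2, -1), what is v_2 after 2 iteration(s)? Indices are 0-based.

v_2 = (4, 4)

v_0 = (2, -1).
v_1 = A·v_0 = (4, 0).
v_2 = A·v_1 = (4, 4).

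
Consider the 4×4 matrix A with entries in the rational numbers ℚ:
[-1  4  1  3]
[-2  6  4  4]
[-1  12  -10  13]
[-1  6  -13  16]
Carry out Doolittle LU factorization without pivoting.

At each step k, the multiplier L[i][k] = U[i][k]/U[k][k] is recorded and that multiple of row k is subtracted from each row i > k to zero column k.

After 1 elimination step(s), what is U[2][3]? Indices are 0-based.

Step 1: pivot at (0,0) is -1.
  row1 ← row1 − (2)·row0  ⇒  L[1][0]=2, U row1=(0, -2, 2, -2)
  row2 ← row2 − (1)·row0  ⇒  L[2][0]=1, U row2=(0, 8, -11, 10)
  row3 ← row3 − (1)·row0  ⇒  L[3][0]=1, U row3=(0, 2, -14, 13)

U[2][3] = 10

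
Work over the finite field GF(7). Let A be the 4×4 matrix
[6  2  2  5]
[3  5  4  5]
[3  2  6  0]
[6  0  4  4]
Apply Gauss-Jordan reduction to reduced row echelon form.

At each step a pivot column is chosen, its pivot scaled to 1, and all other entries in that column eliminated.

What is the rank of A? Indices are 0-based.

[1] R0 /= 6  ⇒  (1, 5, 5, 2)
     R1 -= 3·R0  ⇒  (0, 4, 3, 6)
     R2 -= 3·R0  ⇒  (0, 1, 5, 1)
     R3 -= 6·R0  ⇒  (0, 5, 2, 6)
[2] R1 /= 4  ⇒  (0, 1, 6, 5)
     R0 -= 5·R1  ⇒  (1, 0, 3, 5)
     R2 -= 1·R1  ⇒  (0, 0, 6, 3)
     R3 -= 5·R1  ⇒  (0, 0, 0, 2)
[3] R2 /= 6  ⇒  (0, 0, 1, 4)
     R0 -= 3·R2  ⇒  (1, 0, 0, 0)
     R1 -= 6·R2  ⇒  (0, 1, 0, 2)
[4] R3 /= 2  ⇒  (0, 0, 0, 1)
     R1 -= 2·R3  ⇒  (0, 1, 0, 0)
     R2 -= 4·R3  ⇒  (0, 0, 1, 0)

rank = 4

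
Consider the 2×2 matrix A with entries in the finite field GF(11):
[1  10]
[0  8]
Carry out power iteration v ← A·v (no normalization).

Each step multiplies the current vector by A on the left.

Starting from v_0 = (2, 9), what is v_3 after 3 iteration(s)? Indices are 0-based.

v_0 = (2, 9).
v_1 = A·v_0 = (4, 6).
v_2 = A·v_1 = (9, 4).
v_3 = A·v_2 = (5, 10).

v_3 = (5, 10)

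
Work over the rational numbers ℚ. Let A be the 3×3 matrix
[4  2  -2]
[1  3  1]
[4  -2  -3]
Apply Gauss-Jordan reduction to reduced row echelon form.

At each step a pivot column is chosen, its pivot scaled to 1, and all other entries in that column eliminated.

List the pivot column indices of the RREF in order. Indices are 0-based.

[1] R0 /= 4  ⇒  (1, 1/2, -1/2)
     R1 -= 1·R0  ⇒  (0, 5/2, 3/2)
     R2 -= 4·R0  ⇒  (0, -4, -1)
[2] R1 /= 5/2  ⇒  (0, 1, 3/5)
     R0 -= 1/2·R1  ⇒  (1, 0, -4/5)
     R2 -= -4·R1  ⇒  (0, 0, 7/5)
[3] R2 /= 7/5  ⇒  (0, 0, 1)
     R0 -= -4/5·R2  ⇒  (1, 0, 0)
     R1 -= 3/5·R2  ⇒  (0, 1, 0)

pivot columns: 0, 1, 2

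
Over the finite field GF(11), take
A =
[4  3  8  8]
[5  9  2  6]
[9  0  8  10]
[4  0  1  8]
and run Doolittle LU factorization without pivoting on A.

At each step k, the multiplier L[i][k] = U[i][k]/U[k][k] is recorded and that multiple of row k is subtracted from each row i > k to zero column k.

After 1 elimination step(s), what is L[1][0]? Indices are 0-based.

L[1][0] = 4

k=0: U[0][0]=4
  eliminate (1,0): mult=4, new row 1: (0, 8, 3, 7); set L[1][0]=4
  eliminate (2,0): mult=5, new row 2: (0, 7, 1, 3); set L[2][0]=5
  eliminate (3,0): mult=1, new row 3: (0, 8, 4, 0); set L[3][0]=1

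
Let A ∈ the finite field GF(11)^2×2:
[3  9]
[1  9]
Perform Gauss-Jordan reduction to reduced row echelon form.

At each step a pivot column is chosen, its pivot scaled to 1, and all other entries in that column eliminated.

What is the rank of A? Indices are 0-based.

step 1: normalize row 0 (÷3) = (1, 3)
  row 1: subtract 1×row0 = (0, 6)
step 2: normalize row 1 (÷6) = (0, 1)
  row 0: subtract 3×row1 = (1, 0)

rank = 2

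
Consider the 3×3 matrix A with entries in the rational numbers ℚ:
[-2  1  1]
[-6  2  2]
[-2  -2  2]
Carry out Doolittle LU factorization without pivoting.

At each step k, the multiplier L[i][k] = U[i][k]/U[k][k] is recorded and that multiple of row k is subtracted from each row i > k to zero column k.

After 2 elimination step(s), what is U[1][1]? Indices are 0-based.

[col 0] pivot -2
  R1 -= 3*R0 → (0, -1, -1)  (L[1][0] := 3)
  R2 -= 1*R0 → (0, -3, 1)  (L[2][0] := 1)
[col 1] pivot -1
  R2 -= 3*R1 → (0, 0, 4)  (L[2][1] := 3)

U[1][1] = -1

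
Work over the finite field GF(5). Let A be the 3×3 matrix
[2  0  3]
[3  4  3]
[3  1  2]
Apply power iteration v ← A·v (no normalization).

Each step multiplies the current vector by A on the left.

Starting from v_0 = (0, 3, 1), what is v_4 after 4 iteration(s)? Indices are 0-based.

v_0 = (0, 3, 1).
v_1 = A·v_0 = (3, 0, 0).
v_2 = A·v_1 = (1, 4, 4).
v_3 = A·v_2 = (4, 1, 0).
v_4 = A·v_3 = (3, 1, 3).

v_4 = (3, 1, 3)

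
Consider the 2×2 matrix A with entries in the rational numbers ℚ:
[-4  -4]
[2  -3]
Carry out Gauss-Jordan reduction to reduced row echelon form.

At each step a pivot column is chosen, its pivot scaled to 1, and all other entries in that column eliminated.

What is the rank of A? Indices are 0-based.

[1] R0 /= -4  ⇒  (1, 1)
     R1 -= 2·R0  ⇒  (0, -5)
[2] R1 /= -5  ⇒  (0, 1)
     R0 -= 1·R1  ⇒  (1, 0)

rank = 2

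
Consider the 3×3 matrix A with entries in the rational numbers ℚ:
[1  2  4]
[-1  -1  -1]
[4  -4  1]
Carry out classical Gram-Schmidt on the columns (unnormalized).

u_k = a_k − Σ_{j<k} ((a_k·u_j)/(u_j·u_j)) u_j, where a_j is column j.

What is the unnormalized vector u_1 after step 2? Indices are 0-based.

Step 1: u_0 = a_0 = (1, -1, 4).
Step 2: u_1 = a_1 − (-13/18)·u_0 = (49/18, -31/18, -10/9).

u_1 = (49/18, -31/18, -10/9)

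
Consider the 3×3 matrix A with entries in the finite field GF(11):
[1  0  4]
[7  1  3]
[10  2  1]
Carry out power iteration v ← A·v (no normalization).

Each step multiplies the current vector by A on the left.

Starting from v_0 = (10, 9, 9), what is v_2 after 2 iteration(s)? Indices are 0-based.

v_2 = (4, 6, 7)

v_0 = (10, 9, 9).
v_1 = A·v_0 = (2, 7, 6).
v_2 = A·v_1 = (4, 6, 7).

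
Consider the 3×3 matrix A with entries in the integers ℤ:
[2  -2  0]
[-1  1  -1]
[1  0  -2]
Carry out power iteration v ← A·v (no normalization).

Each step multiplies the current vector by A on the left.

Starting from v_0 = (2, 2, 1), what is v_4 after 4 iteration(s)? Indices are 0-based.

v_4 = (18, -11, 2)

v_0 = (2, 2, 1).
v_1 = A·v_0 = (0, -1, 0).
v_2 = A·v_1 = (2, -1, 0).
v_3 = A·v_2 = (6, -3, 2).
v_4 = A·v_3 = (18, -11, 2).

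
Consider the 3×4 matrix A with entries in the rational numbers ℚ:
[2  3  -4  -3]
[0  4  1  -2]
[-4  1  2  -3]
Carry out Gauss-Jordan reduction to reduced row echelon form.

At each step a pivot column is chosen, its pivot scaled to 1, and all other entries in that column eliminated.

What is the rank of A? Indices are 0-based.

rank = 3

[1] R0 /= 2  ⇒  (1, 3/2, -2, -3/2)
     R2 -= -4·R0  ⇒  (0, 7, -6, -9)
[2] R1 /= 4  ⇒  (0, 1, 1/4, -1/2)
     R0 -= 3/2·R1  ⇒  (1, 0, -19/8, -3/4)
     R2 -= 7·R1  ⇒  (0, 0, -31/4, -11/2)
[3] R2 /= -31/4  ⇒  (0, 0, 1, 22/31)
     R0 -= -19/8·R2  ⇒  (1, 0, 0, 29/31)
     R1 -= 1/4·R2  ⇒  (0, 1, 0, -21/31)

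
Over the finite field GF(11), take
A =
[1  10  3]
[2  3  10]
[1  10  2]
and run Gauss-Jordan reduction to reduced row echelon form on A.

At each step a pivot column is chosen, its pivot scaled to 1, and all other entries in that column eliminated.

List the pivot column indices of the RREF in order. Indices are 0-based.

pivot(0,0)=1: scale R0 → (1, 10, 3)
  clear (1,0): R1 −= (2)R0 → (0, 5, 4)
  clear (2,0): R2 −= (1)R0 → (0, 0, 10)
pivot(1,1)=5: scale R1 → (0, 1, 3)
  clear (0,1): R0 −= (10)R1 → (1, 0, 6)
pivot(2,2)=10: scale R2 → (0, 0, 1)
  clear (0,2): R0 −= (6)R2 → (1, 0, 0)
  clear (1,2): R1 −= (3)R2 → (0, 1, 0)

pivot columns: 0, 1, 2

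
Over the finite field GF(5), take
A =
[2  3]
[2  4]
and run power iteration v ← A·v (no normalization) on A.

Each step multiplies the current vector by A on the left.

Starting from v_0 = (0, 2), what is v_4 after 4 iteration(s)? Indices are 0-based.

v_0 = (0, 2).
v_1 = A·v_0 = (1, 3).
v_2 = A·v_1 = (1, 4).
v_3 = A·v_2 = (4, 3).
v_4 = A·v_3 = (2, 0).

v_4 = (2, 0)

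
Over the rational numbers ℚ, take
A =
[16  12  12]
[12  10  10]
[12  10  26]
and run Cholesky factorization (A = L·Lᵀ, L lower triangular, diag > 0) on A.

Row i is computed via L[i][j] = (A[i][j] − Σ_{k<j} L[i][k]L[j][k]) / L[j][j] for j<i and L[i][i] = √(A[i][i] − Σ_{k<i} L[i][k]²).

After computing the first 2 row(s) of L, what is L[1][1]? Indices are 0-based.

L[1][1] = 1

Step 1: L[0][0] = √(16) = 4.
  L[1][0] = (12) / L[0][0] = 3.
Step 2: L[1][1] = √(1) = 1.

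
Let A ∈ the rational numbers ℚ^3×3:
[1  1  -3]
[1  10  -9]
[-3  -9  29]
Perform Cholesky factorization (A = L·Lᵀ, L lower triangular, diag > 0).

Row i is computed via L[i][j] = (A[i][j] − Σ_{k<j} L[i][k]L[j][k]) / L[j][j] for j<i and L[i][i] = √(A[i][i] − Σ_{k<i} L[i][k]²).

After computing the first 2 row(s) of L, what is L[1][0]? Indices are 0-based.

L[1][0] = 1

Step 1: L[0][0] = √(1) = 1.
  L[1][0] = (1) / L[0][0] = 1.
Step 2: L[1][1] = √(9) = 3.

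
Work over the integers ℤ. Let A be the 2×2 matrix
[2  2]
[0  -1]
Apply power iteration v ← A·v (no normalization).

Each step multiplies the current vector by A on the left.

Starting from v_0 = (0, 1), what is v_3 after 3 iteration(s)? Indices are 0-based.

v_3 = (6, -1)

v_0 = (0, 1).
v_1 = A·v_0 = (2, -1).
v_2 = A·v_1 = (2, 1).
v_3 = A·v_2 = (6, -1).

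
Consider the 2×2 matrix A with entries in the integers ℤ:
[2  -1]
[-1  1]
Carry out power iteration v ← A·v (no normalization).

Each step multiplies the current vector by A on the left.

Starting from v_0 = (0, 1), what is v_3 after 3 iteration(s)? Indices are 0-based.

v_3 = (-8, 5)

v_0 = (0, 1).
v_1 = A·v_0 = (-1, 1).
v_2 = A·v_1 = (-3, 2).
v_3 = A·v_2 = (-8, 5).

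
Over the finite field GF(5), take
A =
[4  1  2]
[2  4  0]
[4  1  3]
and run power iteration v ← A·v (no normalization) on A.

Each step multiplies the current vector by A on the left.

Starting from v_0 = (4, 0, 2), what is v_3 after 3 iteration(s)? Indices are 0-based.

v_0 = (4, 0, 2).
v_1 = A·v_0 = (0, 3, 2).
v_2 = A·v_1 = (2, 2, 4).
v_3 = A·v_2 = (3, 2, 2).

v_3 = (3, 2, 2)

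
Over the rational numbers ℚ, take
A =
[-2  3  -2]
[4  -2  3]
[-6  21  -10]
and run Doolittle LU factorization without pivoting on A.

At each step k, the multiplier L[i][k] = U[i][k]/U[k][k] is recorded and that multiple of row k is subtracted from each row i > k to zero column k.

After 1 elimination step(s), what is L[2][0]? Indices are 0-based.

[col 0] pivot -2
  R1 -= -2*R0 → (0, 4, -1)  (L[1][0] := -2)
  R2 -= 3*R0 → (0, 12, -4)  (L[2][0] := 3)

L[2][0] = 3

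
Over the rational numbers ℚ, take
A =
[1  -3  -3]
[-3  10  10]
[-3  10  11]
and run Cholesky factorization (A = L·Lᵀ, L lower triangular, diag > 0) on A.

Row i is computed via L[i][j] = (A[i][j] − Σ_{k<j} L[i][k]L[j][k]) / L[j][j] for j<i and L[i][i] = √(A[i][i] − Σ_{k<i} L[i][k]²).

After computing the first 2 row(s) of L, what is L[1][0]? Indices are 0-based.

Step 1: L[0][0] = √(1) = 1.
  L[1][0] = (-3) / L[0][0] = -3.
Step 2: L[1][1] = √(1) = 1.

L[1][0] = -3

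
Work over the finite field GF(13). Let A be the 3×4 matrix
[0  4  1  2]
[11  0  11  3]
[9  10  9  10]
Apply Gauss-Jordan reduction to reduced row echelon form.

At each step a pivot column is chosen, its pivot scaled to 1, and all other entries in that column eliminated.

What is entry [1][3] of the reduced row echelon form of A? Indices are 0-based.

M[1][3] = 3

[1] R0 <-> R1
[1] R0 /= 11  ⇒  (1, 0, 1, 5)
     R2 -= 9·R0  ⇒  (0, 10, 0, 4)
[2] R1 /= 4  ⇒  (0, 1, 10, 7)
     R2 -= 10·R1  ⇒  (0, 0, 4, 12)
[3] R2 /= 4  ⇒  (0, 0, 1, 3)
     R0 -= 1·R2  ⇒  (1, 0, 0, 2)
     R1 -= 10·R2  ⇒  (0, 1, 0, 3)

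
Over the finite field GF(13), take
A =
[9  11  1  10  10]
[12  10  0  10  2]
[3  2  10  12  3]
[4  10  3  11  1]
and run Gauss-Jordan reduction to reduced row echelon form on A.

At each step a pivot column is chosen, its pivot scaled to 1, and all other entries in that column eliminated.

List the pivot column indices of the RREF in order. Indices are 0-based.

[1] R0 /= 9  ⇒  (1, 7, 3, 4, 4)
     R1 -= 12·R0  ⇒  (0, 4, 3, 1, 6)
     R2 -= 3·R0  ⇒  (0, 7, 1, 0, 4)
     R3 -= 4·R0  ⇒  (0, 8, 4, 8, 11)
[2] R1 /= 4  ⇒  (0, 1, 4, 10, 8)
     R0 -= 7·R1  ⇒  (1, 0, 1, 12, 0)
     R2 -= 7·R1  ⇒  (0, 0, 12, 8, 0)
     R3 -= 8·R1  ⇒  (0, 0, 11, 6, 12)
[3] R2 /= 12  ⇒  (0, 0, 1, 5, 0)
     R0 -= 1·R2  ⇒  (1, 0, 0, 7, 0)
     R1 -= 4·R2  ⇒  (0, 1, 0, 3, 8)
     R3 -= 11·R2  ⇒  (0, 0, 0, 3, 12)
[4] R3 /= 3  ⇒  (0, 0, 0, 1, 4)
     R0 -= 7·R3  ⇒  (1, 0, 0, 0, 11)
     R1 -= 3·R3  ⇒  (0, 1, 0, 0, 9)
     R2 -= 5·R3  ⇒  (0, 0, 1, 0, 6)

pivot columns: 0, 1, 2, 3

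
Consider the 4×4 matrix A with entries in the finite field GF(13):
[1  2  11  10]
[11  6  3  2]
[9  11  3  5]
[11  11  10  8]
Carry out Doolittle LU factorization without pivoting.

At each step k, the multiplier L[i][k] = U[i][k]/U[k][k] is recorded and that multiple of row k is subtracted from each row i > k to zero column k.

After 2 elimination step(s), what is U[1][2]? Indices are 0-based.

[col 0] pivot 1
  R1 -= 11*R0 → (0, 10, 12, 9)  (L[1][0] := 11)
  R2 -= 9*R0 → (0, 6, 8, 6)  (L[2][0] := 9)
  R3 -= 11*R0 → (0, 2, 6, 2)  (L[3][0] := 11)
[col 1] pivot 10
  R2 -= 11*R1 → (0, 0, 6, 11)  (L[2][1] := 11)
  R3 -= 8*R1 → (0, 0, 1, 8)  (L[3][1] := 8)

U[1][2] = 12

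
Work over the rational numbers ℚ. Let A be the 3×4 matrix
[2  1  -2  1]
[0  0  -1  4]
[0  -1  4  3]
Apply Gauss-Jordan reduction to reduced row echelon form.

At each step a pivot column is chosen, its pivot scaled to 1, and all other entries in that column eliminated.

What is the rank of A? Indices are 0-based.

rank = 3

step 1: normalize row 0 (÷2) = (1, 1/2, -1, 1/2)
step 2: exchange rows 1,2
step 2: normalize row 1 (÷-1) = (0, 1, -4, -3)
  row 0: subtract 1/2×row1 = (1, 0, 1, 2)
step 3: normalize row 2 (÷-1) = (0, 0, 1, -4)
  row 0: subtract 1×row2 = (1, 0, 0, 6)
  row 1: subtract -4×row2 = (0, 1, 0, -19)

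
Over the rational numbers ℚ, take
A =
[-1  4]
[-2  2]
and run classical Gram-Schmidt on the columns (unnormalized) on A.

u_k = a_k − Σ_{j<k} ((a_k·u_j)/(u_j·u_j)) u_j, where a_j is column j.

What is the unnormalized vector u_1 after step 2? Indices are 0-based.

u_1 = (12/5, -6/5)

Step 1: u_0 = a_0 = (-1, -2).
Step 2: u_1 = a_1 − (-8/5)·u_0 = (12/5, -6/5).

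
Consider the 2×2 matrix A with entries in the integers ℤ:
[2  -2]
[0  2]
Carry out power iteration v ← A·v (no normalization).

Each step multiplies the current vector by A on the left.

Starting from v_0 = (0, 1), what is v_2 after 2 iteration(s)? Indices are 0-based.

v_0 = (0, 1).
v_1 = A·v_0 = (-2, 2).
v_2 = A·v_1 = (-8, 4).

v_2 = (-8, 4)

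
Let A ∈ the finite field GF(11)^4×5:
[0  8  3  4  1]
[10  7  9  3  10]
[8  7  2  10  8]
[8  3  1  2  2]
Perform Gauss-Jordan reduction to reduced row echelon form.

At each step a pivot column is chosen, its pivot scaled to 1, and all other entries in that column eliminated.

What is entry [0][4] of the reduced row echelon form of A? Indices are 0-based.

pivot(0,0): swap R0↔R1
pivot(0,0)=10: scale R0 → (1, 4, 2, 8, 1)
  clear (2,0): R2 −= (8)R0 → (0, 8, 8, 1, 0)
  clear (3,0): R3 −= (8)R0 → (0, 4, 7, 4, 5)
pivot(1,1)=8: scale R1 → (0, 1, 10, 6, 7)
  clear (0,1): R0 −= (4)R1 → (1, 0, 6, 6, 6)
  clear (2,1): R2 −= (8)R1 → (0, 0, 5, 8, 10)
  clear (3,1): R3 −= (4)R1 → (0, 0, 0, 2, 10)
pivot(2,2)=5: scale R2 → (0, 0, 1, 6, 2)
  clear (0,2): R0 −= (6)R2 → (1, 0, 0, 3, 5)
  clear (1,2): R1 −= (10)R2 → (0, 1, 0, 1, 9)
pivot(3,3)=2: scale R3 → (0, 0, 0, 1, 5)
  clear (0,3): R0 −= (3)R3 → (1, 0, 0, 0, 1)
  clear (1,3): R1 −= (1)R3 → (0, 1, 0, 0, 4)
  clear (2,3): R2 −= (6)R3 → (0, 0, 1, 0, 5)

M[0][4] = 1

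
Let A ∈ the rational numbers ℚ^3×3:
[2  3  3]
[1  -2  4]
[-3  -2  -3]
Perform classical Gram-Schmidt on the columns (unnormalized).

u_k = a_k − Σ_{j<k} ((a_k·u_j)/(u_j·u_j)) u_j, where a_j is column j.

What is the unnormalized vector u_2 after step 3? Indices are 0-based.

u_2 = (4/3, 5/6, 7/6)

Step 1: u_0 = a_0 = (2, 1, -3).
Step 2: u_1 = a_1 − (5/7)·u_0 = (11/7, -19/7, 1/7).
Step 3: u_2 = a_2 − (19/14)·u_0 − (-2/3)·u_1 = (4/3, 5/6, 7/6).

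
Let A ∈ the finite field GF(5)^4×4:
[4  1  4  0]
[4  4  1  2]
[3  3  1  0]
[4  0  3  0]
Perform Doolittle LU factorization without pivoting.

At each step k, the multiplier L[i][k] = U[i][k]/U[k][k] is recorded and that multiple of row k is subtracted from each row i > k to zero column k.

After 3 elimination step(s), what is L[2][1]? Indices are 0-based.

L[2][1] = 2

[col 0] pivot 4
  R1 -= 1*R0 → (0, 3, 2, 2)  (L[1][0] := 1)
  R2 -= 2*R0 → (0, 1, 3, 0)  (L[2][0] := 2)
  R3 -= 1*R0 → (0, 4, 4, 0)  (L[3][0] := 1)
[col 1] pivot 3
  R2 -= 2*R1 → (0, 0, 4, 1)  (L[2][1] := 2)
  R3 -= 3*R1 → (0, 0, 3, 4)  (L[3][1] := 3)
[col 2] pivot 4
  R3 -= 2*R2 → (0, 0, 0, 2)  (L[3][2] := 2)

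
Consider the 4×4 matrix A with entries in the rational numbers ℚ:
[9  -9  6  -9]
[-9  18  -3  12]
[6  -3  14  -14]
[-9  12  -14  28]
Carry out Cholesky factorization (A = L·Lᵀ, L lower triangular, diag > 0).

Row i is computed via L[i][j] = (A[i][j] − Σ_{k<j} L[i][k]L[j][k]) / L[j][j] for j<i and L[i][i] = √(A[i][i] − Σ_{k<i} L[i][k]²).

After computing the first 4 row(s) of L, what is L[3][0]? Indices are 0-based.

L[3][0] = -3

Step 1: L[0][0] = √(9) = 3.
  L[1][0] = (-9) / L[0][0] = -3.
Step 2: L[1][1] = √(9) = 3.
  L[2][0] = (6) / L[0][0] = 2.
  L[2][1] = (3) / L[1][1] = 1.
Step 3: L[2][2] = √(9) = 3.
  L[3][0] = (-9) / L[0][0] = -3.
  L[3][1] = (3) / L[1][1] = 1.
  L[3][2] = (-9) / L[2][2] = -3.
Step 4: L[3][3] = √(9) = 3.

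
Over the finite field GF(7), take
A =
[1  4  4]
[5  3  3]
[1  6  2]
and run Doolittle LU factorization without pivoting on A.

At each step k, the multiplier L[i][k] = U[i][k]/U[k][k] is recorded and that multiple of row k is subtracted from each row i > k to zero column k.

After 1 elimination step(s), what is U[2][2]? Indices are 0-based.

Step 1: pivot at (0,0) is 1.
  row1 ← row1 − (5)·row0  ⇒  L[1][0]=5, U row1=(0, 4, 4)
  row2 ← row2 − (1)·row0  ⇒  L[2][0]=1, U row2=(0, 2, 5)

U[2][2] = 5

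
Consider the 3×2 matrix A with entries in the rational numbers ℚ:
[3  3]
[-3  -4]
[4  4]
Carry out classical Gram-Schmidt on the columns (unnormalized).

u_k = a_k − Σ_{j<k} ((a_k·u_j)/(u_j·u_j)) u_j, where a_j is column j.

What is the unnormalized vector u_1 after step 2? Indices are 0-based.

u_1 = (-9/34, -25/34, -6/17)

Step 1: u_0 = a_0 = (3, -3, 4).
Step 2: u_1 = a_1 − (37/34)·u_0 = (-9/34, -25/34, -6/17).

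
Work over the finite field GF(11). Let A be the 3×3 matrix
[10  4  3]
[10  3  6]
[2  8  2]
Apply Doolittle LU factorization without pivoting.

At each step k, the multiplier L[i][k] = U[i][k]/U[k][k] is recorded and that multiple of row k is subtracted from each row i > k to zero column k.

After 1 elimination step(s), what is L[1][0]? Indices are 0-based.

k=0: U[0][0]=10
  eliminate (1,0): mult=1, new row 1: (0, 10, 3); set L[1][0]=1
  eliminate (2,0): mult=9, new row 2: (0, 5, 8); set L[2][0]=9

L[1][0] = 1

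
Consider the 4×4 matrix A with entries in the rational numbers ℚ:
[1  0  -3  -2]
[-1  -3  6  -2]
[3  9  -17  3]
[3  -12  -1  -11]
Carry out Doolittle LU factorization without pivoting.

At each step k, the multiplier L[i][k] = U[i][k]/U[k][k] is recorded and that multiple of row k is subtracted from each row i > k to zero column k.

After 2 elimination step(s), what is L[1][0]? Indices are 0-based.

[col 0] pivot 1
  R1 -= -1*R0 → (0, -3, 3, -4)  (L[1][0] := -1)
  R2 -= 3*R0 → (0, 9, -8, 9)  (L[2][0] := 3)
  R3 -= 3*R0 → (0, -12, 8, -5)  (L[3][0] := 3)
[col 1] pivot -3
  R2 -= -3*R1 → (0, 0, 1, -3)  (L[2][1] := -3)
  R3 -= 4*R1 → (0, 0, -4, 11)  (L[3][1] := 4)

L[1][0] = -1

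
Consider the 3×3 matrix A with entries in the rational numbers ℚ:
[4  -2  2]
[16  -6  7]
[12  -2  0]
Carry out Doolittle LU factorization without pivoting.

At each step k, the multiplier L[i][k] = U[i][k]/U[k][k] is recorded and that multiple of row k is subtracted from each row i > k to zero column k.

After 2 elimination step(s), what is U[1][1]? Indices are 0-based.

[col 0] pivot 4
  R1 -= 4*R0 → (0, 2, -1)  (L[1][0] := 4)
  R2 -= 3*R0 → (0, 4, -6)  (L[2][0] := 3)
[col 1] pivot 2
  R2 -= 2*R1 → (0, 0, -4)  (L[2][1] := 2)

U[1][1] = 2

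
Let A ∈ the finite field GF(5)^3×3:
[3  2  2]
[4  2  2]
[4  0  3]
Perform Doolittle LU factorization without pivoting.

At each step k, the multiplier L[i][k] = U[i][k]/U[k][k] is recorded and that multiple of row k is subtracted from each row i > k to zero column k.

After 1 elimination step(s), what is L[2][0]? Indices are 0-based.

Step 1: pivot at (0,0) is 3.
  row1 ← row1 − (3)·row0  ⇒  L[1][0]=3, U row1=(0, 1, 1)
  row2 ← row2 − (3)·row0  ⇒  L[2][0]=3, U row2=(0, 4, 2)

L[2][0] = 3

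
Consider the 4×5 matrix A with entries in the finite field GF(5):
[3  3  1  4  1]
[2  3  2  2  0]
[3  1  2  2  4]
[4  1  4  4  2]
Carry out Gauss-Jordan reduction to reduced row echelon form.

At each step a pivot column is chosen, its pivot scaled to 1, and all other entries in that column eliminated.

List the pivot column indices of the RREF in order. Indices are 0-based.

step 1: normalize row 0 (÷3) = (1, 1, 2, 3, 2)
  row 1: subtract 2×row0 = (0, 1, 3, 1, 1)
  row 2: subtract 3×row0 = (0, 3, 1, 3, 3)
  row 3: subtract 4×row0 = (0, 2, 1, 2, 4)
step 2: normalize row 1 (÷1) = (0, 1, 3, 1, 1)
  row 0: subtract 1×row1 = (1, 0, 4, 2, 1)
  row 2: subtract 3×row1 = (0, 0, 2, 0, 0)
  row 3: subtract 2×row1 = (0, 0, 0, 0, 2)
step 3: normalize row 2 (÷2) = (0, 0, 1, 0, 0)
  row 0: subtract 4×row2 = (1, 0, 0, 2, 1)
  row 1: subtract 3×row2 = (0, 1, 0, 1, 1)
skip col 3 (zero from row 3)
step 4: normalize row 3 (÷2) = (0, 0, 0, 0, 1)
  row 0: subtract 1×row3 = (1, 0, 0, 2, 0)
  row 1: subtract 1×row3 = (0, 1, 0, 1, 0)

pivot columns: 0, 1, 2, 4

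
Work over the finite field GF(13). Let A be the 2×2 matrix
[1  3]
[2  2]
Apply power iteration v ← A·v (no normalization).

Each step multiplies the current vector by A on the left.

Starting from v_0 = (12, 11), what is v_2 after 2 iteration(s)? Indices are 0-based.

v_2 = (1, 0)

v_0 = (12, 11).
v_1 = A·v_0 = (6, 7).
v_2 = A·v_1 = (1, 0).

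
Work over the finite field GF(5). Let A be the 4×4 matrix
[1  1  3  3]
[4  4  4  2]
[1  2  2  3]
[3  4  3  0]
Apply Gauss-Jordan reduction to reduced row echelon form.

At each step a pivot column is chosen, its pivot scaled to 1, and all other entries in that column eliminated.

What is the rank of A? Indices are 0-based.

rank = 4

step 1: normalize row 0 (÷1) = (1, 1, 3, 3)
  row 1: subtract 4×row0 = (0, 0, 2, 0)
  row 2: subtract 1×row0 = (0, 1, 4, 0)
  row 3: subtract 3×row0 = (0, 1, 4, 1)
step 2: exchange rows 1,2
step 2: normalize row 1 (÷1) = (0, 1, 4, 0)
  row 0: subtract 1×row1 = (1, 0, 4, 3)
  row 3: subtract 1×row1 = (0, 0, 0, 1)
step 3: normalize row 2 (÷2) = (0, 0, 1, 0)
  row 0: subtract 4×row2 = (1, 0, 0, 3)
  row 1: subtract 4×row2 = (0, 1, 0, 0)
step 4: normalize row 3 (÷1) = (0, 0, 0, 1)
  row 0: subtract 3×row3 = (1, 0, 0, 0)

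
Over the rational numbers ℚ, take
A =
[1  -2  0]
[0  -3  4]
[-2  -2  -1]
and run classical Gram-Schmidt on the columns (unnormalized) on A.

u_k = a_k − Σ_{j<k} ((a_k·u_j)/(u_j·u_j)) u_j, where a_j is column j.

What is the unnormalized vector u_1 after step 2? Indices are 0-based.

u_1 = (-12/5, -3, -6/5)

Step 1: u_0 = a_0 = (1, 0, -2).
Step 2: u_1 = a_1 − (2/5)·u_0 = (-12/5, -3, -6/5).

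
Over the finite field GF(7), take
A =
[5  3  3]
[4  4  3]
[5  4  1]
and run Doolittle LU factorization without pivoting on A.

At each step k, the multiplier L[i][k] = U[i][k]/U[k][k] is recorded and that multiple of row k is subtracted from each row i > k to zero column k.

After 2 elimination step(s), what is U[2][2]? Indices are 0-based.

Step 1: pivot at (0,0) is 5.
  row1 ← row1 − (5)·row0  ⇒  L[1][0]=5, U row1=(0, 3, 2)
  row2 ← row2 − (1)·row0  ⇒  L[2][0]=1, U row2=(0, 1, 5)
Step 2: pivot at (1,1) is 3.
  row2 ← row2 − (5)·row1  ⇒  L[2][1]=5, U row2=(0, 0, 2)

U[2][2] = 2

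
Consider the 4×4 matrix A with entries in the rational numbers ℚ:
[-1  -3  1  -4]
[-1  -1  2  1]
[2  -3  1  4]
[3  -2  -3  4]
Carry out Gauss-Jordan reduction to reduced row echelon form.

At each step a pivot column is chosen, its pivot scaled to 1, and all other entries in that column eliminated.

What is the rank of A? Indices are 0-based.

rank = 4

[1] R0 /= -1  ⇒  (1, 3, -1, 4)
     R1 -= -1·R0  ⇒  (0, 2, 1, 5)
     R2 -= 2·R0  ⇒  (0, -9, 3, -4)
     R3 -= 3·R0  ⇒  (0, -11, 0, -8)
[2] R1 /= 2  ⇒  (0, 1, 1/2, 5/2)
     R0 -= 3·R1  ⇒  (1, 0, -5/2, -7/2)
     R2 -= -9·R1  ⇒  (0, 0, 15/2, 37/2)
     R3 -= -11·R1  ⇒  (0, 0, 11/2, 39/2)
[3] R2 /= 15/2  ⇒  (0, 0, 1, 37/15)
     R0 -= -5/2·R2  ⇒  (1, 0, 0, 8/3)
     R1 -= 1/2·R2  ⇒  (0, 1, 0, 19/15)
     R3 -= 11/2·R2  ⇒  (0, 0, 0, 89/15)
[4] R3 /= 89/15  ⇒  (0, 0, 0, 1)
     R0 -= 8/3·R3  ⇒  (1, 0, 0, 0)
     R1 -= 19/15·R3  ⇒  (0, 1, 0, 0)
     R2 -= 37/15·R3  ⇒  (0, 0, 1, 0)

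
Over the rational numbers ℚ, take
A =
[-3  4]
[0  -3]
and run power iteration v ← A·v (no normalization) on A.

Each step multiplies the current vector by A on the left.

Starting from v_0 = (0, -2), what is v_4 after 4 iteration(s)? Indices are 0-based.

v_4 = (864, -162)

v_0 = (0, -2).
v_1 = A·v_0 = (-8, 6).
v_2 = A·v_1 = (48, -18).
v_3 = A·v_2 = (-216, 54).
v_4 = A·v_3 = (864, -162).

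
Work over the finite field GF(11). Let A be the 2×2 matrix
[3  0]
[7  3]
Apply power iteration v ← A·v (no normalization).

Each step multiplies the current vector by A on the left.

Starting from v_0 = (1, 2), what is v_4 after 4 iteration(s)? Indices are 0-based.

v_4 = (4, 5)

v_0 = (1, 2).
v_1 = A·v_0 = (3, 2).
v_2 = A·v_1 = (9, 5).
v_3 = A·v_2 = (5, 1).
v_4 = A·v_3 = (4, 5).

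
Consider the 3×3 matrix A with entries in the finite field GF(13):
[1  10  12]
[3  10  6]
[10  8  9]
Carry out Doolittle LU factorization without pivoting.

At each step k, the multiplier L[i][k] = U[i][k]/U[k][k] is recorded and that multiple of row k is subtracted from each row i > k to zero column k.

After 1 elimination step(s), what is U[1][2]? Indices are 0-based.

Step 1: pivot at (0,0) is 1.
  row1 ← row1 − (3)·row0  ⇒  L[1][0]=3, U row1=(0, 6, 9)
  row2 ← row2 − (10)·row0  ⇒  L[2][0]=10, U row2=(0, 12, 6)

U[1][2] = 9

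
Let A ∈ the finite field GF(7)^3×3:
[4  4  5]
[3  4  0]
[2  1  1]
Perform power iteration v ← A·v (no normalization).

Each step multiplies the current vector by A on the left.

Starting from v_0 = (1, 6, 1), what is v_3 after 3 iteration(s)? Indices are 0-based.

v_0 = (1, 6, 1).
v_1 = A·v_0 = (5, 6, 2).
v_2 = A·v_1 = (5, 4, 4).
v_3 = A·v_2 = (0, 3, 4).

v_3 = (0, 3, 4)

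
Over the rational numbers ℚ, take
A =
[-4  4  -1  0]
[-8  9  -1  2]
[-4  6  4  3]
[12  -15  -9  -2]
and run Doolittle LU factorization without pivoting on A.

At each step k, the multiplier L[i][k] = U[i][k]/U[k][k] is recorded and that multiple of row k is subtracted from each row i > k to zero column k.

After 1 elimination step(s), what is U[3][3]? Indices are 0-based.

U[3][3] = -2

[col 0] pivot -4
  R1 -= 2*R0 → (0, 1, 1, 2)  (L[1][0] := 2)
  R2 -= 1*R0 → (0, 2, 5, 3)  (L[2][0] := 1)
  R3 -= -3*R0 → (0, -3, -12, -2)  (L[3][0] := -3)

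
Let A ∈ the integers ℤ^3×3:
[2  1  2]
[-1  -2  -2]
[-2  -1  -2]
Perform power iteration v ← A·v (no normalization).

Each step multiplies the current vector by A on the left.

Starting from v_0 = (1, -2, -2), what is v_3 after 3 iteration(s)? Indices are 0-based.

v_0 = (1, -2, -2).
v_1 = A·v_0 = (-4, 7, 4).
v_2 = A·v_1 = (7, -18, -7).
v_3 = A·v_2 = (-18, 43, 18).

v_3 = (-18, 43, 18)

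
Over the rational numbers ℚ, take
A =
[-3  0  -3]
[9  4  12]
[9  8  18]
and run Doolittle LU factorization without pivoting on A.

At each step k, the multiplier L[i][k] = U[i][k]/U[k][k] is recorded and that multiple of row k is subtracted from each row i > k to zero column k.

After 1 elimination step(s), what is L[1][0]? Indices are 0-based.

Step 1: pivot at (0,0) is -3.
  row1 ← row1 − (-3)·row0  ⇒  L[1][0]=-3, U row1=(0, 4, 3)
  row2 ← row2 − (-3)·row0  ⇒  L[2][0]=-3, U row2=(0, 8, 9)

L[1][0] = -3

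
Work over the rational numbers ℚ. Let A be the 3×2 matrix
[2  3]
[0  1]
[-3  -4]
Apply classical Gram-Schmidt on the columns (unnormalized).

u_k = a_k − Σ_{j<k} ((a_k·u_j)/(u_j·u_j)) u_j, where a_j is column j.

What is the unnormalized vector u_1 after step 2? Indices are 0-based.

Step 1: u_0 = a_0 = (2, 0, -3).
Step 2: u_1 = a_1 − (18/13)·u_0 = (3/13, 1, 2/13).

u_1 = (3/13, 1, 2/13)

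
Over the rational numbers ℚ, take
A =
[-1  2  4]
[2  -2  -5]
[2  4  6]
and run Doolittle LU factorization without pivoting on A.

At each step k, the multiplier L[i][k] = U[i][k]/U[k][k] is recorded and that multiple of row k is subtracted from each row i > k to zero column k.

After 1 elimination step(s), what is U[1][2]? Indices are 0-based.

[col 0] pivot -1
  R1 -= -2*R0 → (0, 2, 3)  (L[1][0] := -2)
  R2 -= -2*R0 → (0, 8, 14)  (L[2][0] := -2)

U[1][2] = 3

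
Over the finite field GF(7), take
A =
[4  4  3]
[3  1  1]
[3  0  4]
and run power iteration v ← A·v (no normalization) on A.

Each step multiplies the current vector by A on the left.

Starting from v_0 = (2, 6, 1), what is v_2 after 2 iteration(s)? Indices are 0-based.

v_2 = (5, 2, 5)

v_0 = (2, 6, 1).
v_1 = A·v_0 = (0, 6, 3).
v_2 = A·v_1 = (5, 2, 5).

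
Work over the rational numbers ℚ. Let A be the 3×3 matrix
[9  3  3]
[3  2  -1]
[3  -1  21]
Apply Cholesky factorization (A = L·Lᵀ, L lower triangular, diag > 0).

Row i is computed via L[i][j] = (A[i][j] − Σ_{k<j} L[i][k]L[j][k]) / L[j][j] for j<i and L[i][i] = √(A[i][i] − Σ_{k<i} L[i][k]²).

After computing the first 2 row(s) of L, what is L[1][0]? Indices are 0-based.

Step 1: L[0][0] = √(9) = 3.
  L[1][0] = (3) / L[0][0] = 1.
Step 2: L[1][1] = √(1) = 1.

L[1][0] = 1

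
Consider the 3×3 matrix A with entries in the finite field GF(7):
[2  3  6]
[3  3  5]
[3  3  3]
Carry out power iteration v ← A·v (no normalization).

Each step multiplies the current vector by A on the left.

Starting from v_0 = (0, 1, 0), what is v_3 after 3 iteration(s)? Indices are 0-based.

v_3 = (5, 4, 6)

v_0 = (0, 1, 0).
v_1 = A·v_0 = (3, 3, 3).
v_2 = A·v_1 = (5, 5, 6).
v_3 = A·v_2 = (5, 4, 6).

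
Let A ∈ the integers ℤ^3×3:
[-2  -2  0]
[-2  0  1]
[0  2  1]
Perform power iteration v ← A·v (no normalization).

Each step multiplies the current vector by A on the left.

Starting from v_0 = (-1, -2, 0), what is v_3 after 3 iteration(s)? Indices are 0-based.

v_0 = (-1, -2, 0).
v_1 = A·v_0 = (6, 2, -4).
v_2 = A·v_1 = (-16, -16, 0).
v_3 = A·v_2 = (64, 32, -32).

v_3 = (64, 32, -32)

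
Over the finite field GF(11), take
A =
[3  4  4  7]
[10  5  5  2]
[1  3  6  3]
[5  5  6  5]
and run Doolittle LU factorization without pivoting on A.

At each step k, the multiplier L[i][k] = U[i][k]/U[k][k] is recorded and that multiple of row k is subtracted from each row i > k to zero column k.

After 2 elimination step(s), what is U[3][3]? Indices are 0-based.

U[3][3] = 2

Step 1: pivot at (0,0) is 3.
  row1 ← row1 − (7)·row0  ⇒  L[1][0]=7, U row1=(0, 10, 10, 8)
  row2 ← row2 − (4)·row0  ⇒  L[2][0]=4, U row2=(0, 9, 1, 8)
  row3 ← row3 − (9)·row0  ⇒  L[3][0]=9, U row3=(0, 2, 3, 8)
Step 2: pivot at (1,1) is 10.
  row2 ← row2 − (2)·row1  ⇒  L[2][1]=2, U row2=(0, 0, 3, 3)
  row3 ← row3 − (9)·row1  ⇒  L[3][1]=9, U row3=(0, 0, 1, 2)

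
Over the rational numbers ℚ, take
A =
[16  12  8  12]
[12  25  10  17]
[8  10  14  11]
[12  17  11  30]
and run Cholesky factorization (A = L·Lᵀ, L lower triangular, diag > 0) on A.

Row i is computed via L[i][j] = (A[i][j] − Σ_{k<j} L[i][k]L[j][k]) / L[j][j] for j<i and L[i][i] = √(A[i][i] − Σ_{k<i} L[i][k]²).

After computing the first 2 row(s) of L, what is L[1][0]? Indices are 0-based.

Step 1: L[0][0] = √(16) = 4.
  L[1][0] = (12) / L[0][0] = 3.
Step 2: L[1][1] = √(16) = 4.

L[1][0] = 3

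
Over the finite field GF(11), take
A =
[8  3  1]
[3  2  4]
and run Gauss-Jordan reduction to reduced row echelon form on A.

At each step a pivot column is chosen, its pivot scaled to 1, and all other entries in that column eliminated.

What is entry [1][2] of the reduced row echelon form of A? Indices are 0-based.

M[1][2] = 1

[1] R0 /= 8  ⇒  (1, 10, 7)
     R1 -= 3·R0  ⇒  (0, 5, 5)
[2] R1 /= 5  ⇒  (0, 1, 1)
     R0 -= 10·R1  ⇒  (1, 0, 8)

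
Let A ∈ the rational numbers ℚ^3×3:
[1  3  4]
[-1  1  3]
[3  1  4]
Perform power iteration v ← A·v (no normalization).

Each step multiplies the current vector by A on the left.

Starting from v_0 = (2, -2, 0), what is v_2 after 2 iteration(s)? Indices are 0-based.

v_0 = (2, -2, 0).
v_1 = A·v_0 = (-4, -4, 4).
v_2 = A·v_1 = (0, 12, 0).

v_2 = (0, 12, 0)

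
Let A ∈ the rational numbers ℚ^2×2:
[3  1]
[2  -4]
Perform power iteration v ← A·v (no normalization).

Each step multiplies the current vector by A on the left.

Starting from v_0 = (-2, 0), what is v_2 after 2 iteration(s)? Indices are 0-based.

v_2 = (-22, 4)

v_0 = (-2, 0).
v_1 = A·v_0 = (-6, -4).
v_2 = A·v_1 = (-22, 4).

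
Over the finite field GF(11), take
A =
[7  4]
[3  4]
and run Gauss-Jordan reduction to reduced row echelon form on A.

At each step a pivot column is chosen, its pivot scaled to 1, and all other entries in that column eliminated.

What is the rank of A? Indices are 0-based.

pivot(0,0)=7: scale R0 → (1, 10)
  clear (1,0): R1 −= (3)R0 → (0, 7)
pivot(1,1)=7: scale R1 → (0, 1)
  clear (0,1): R0 −= (10)R1 → (1, 0)

rank = 2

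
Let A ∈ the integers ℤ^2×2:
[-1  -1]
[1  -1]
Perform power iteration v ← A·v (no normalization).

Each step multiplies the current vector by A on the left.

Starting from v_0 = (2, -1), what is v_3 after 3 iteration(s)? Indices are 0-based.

v_3 = (6, 2)

v_0 = (2, -1).
v_1 = A·v_0 = (-1, 3).
v_2 = A·v_1 = (-2, -4).
v_3 = A·v_2 = (6, 2).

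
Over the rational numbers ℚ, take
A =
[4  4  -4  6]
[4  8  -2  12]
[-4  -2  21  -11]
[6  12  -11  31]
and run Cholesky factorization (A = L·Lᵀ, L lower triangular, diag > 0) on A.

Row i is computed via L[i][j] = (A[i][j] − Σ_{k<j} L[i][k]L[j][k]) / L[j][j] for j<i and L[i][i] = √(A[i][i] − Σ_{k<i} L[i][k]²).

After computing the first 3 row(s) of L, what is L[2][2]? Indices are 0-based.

L[2][2] = 4

Step 1: L[0][0] = √(4) = 2.
  L[1][0] = (4) / L[0][0] = 2.
Step 2: L[1][1] = √(4) = 2.
  L[2][0] = (-4) / L[0][0] = -2.
  L[2][1] = (2) / L[1][1] = 1.
Step 3: L[2][2] = √(16) = 4.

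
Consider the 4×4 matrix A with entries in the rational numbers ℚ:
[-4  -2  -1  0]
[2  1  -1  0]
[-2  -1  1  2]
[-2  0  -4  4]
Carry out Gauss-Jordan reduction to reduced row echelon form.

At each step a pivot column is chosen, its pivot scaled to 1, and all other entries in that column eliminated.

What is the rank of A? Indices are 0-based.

rank = 4

pivot(0,0)=-4: scale R0 → (1, 1/2, 1/4, 0)
  clear (1,0): R1 −= (2)R0 → (0, 0, -3/2, 0)
  clear (2,0): R2 −= (-2)R0 → (0, 0, 3/2, 2)
  clear (3,0): R3 −= (-2)R0 → (0, 1, -7/2, 4)
pivot(1,1): swap R1↔R3
pivot(1,1)=1: scale R1 → (0, 1, -7/2, 4)
  clear (0,1): R0 −= (1/2)R1 → (1, 0, 2, -2)
pivot(2,2)=3/2: scale R2 → (0, 0, 1, 4/3)
  clear (0,2): R0 −= (2)R2 → (1, 0, 0, -14/3)
  clear (1,2): R1 −= (-7/2)R2 → (0, 1, 0, 26/3)
  clear (3,2): R3 −= (-3/2)R2 → (0, 0, 0, 2)
pivot(3,3)=2: scale R3 → (0, 0, 0, 1)
  clear (0,3): R0 −= (-14/3)R3 → (1, 0, 0, 0)
  clear (1,3): R1 −= (26/3)R3 → (0, 1, 0, 0)
  clear (2,3): R2 −= (4/3)R3 → (0, 0, 1, 0)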